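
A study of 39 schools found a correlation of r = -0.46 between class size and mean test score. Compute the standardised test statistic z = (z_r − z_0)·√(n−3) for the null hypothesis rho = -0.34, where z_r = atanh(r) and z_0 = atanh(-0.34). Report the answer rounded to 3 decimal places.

-0.859

Fisher z: atanh(-0.46) = -0.497311, atanh(-0.34) = -0.354093
z = (z_r − z_0)·√(n−3) = (-0.497311 − (-0.354093))·√36 = -0.143218 · 6.000000 = -0.859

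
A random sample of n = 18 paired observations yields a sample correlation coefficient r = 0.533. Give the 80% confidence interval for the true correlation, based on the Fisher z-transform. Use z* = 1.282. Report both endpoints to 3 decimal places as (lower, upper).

(0.257, 0.728)

z_r = atanh(0.533) = 0.594326;  SE = 1/√(n−3) = 1/√15 = 0.258199
z-limits: 0.594326 ± 1.282·0.258199 = 0.594326 ± 0.331011 = [0.263315, 0.925337]
ρ-limits: (tanh 0.263315, tanh 0.925337) = (0.257, 0.728)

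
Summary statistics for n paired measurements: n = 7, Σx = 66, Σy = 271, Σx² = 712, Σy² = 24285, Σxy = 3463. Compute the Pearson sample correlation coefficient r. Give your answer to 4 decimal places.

0.8161

S_xy = nΣxy − ΣxΣy = 7·3463 − 66·271 = 24241 − 17886 = 6355
S_xx = nΣx² − (Σx)² = 7·712 − 66² = 4984 − 4356 = 628
S_yy = nΣy² − (Σy)² = 7·24285 − 271² = 169995 − 73441 = 96554
r = S_xy / √(S_xx·S_yy) = 6355 / √(628·96554) = 6355 / √60635912 = 6355 / 7786.9064 = 0.8161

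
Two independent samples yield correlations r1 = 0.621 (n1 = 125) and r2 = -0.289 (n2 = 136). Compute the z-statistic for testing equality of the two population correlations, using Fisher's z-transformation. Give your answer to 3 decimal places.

z1 = atanh(0.621) = 0.726631,  z2 = atanh(-0.289) = -0.297475
SE = √(1/(n1−3) + 1/(n2−3)) = √(1/122 + 1/133) = √(0.0081967 + 0.0075188) = √0.0157155 = 0.125361
z = (z1 − z2)/SE = (0.726631 − (-0.297475)) / 0.125361 = 1.024106 / 0.125361 = 8.169

8.169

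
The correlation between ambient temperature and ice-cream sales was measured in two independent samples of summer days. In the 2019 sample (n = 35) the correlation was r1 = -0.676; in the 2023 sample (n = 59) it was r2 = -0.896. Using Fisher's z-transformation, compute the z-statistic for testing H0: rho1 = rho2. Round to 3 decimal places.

z1 = atanh(-0.676) = -0.821711,  z2 = atanh(-0.896) = -1.451555
SE = √(1/(n1−3) + 1/(n2−3)) = √(1/32 + 1/56) = √(0.0312500 + 0.0178571) = √0.0491071 = 0.221601
z = (z1 − z2)/SE = (-0.821711 − (-1.451555)) / 0.221601 = 0.629844 / 0.221601 = 2.842

2.842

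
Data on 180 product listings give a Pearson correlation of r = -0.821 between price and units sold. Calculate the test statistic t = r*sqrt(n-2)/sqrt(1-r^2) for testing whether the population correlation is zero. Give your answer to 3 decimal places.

-19.185

1 − r² = 1 − 0.674041 = 0.325959;  √(1−r²) = 0.570928
√(n−2) = √178 = 13.341664
t = r·√(n−2)/√(1−r²) = -0.821 · 13.341664 / 0.570928 = -19.185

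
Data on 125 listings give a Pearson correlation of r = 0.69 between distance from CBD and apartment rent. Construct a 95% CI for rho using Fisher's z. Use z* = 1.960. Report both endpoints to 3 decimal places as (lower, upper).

Fisher z: z_r = atanh(r) = ½·ln((1+0.69)/(1−0.69)) = 0.847956
SE(z) = 1/√(n−3) = 1/√122 = 0.090536
95% ⇒ z* = 1.960; margin = 1.960·0.090536 = 0.177451
CI on z-scale: (0.670505, 1.025407)
Back-transform: tanh(0.670505) = 0.585312, tanh(1.025407) = 0.772060

(0.585, 0.772)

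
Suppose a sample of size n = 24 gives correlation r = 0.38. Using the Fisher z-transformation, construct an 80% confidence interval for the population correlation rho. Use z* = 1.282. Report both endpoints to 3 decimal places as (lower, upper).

z_r = atanh(0.38) = 0.400060;  SE = 1/√(n−3) = 1/√21 = 0.218218
z-limits: 0.400060 ± 1.282·0.218218 = 0.400060 ± 0.279755 = [0.120305, 0.679815]
ρ-limits: (tanh 0.120305, tanh 0.679815) = (0.120, 0.591)

(0.120, 0.591)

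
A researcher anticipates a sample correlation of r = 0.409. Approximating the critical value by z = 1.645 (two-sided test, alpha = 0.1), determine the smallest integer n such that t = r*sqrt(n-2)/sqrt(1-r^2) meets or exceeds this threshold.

Need r·√(n−2)/√(1−r²) ≥ 1.645
√(n−2) ≥ 1.645·√(1−0.167281) / 0.409 = 1.645·0.912534 / 0.409 = 3.6702
n−2 ≥ 13.4704  ⇒  n ≥ 15.4704
Smallest integer n = 16

16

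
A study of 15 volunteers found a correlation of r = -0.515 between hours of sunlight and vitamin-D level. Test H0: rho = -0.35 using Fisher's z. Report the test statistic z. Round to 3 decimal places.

z_r = atanh(-0.515) = -0.569511,  z_0 = atanh(-0.35) = -0.365444
SE = 1/√(n−3) = 1/√12 = 0.288675
z = (z_r − z_0)/SE = (-0.569511 − (-0.365444)) / 0.288675 = -0.204067 / 0.288675 = -0.707

-0.707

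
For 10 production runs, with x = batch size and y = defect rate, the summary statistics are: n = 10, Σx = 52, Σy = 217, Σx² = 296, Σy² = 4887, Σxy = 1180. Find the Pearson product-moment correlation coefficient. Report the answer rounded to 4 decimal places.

0.7642

Numerator: nΣxy − (Σx)(Σy) = 10·1180 − (52)(217) = 516
Denominator: √[(nΣx²−(Σx)²)(nΣy²−(Σy)²)]
  nΣx²−(Σx)² = 10·296 − 2704 = 256;  nΣy²−(Σy)² = 10·4887 − 47089 = 1781
  √(256·1781) = √455936 = 675.2303
r = 516 / 675.2303 = 0.7642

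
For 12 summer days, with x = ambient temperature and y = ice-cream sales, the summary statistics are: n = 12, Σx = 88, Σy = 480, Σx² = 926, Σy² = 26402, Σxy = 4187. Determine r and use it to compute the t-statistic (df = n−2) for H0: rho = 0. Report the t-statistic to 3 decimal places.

1.680

S_xy = nΣxy − ΣxΣy = 12·4187 − 88·480 = 50244 − 42240 = 8004
S_xx = nΣx² − (Σx)² = 12·926 − 88² = 11112 − 7744 = 3368
S_yy = nΣy² − (Σy)² = 12·26402 − 480² = 316824 − 230400 = 86424
r = S_xy / √(S_xx·S_yy) = 8004 / √(3368·86424) = 8004 / √291076032 = 8004 / 17060.9505 = 0.4691
t = r·√(n−2)/√(1−r²) = 0.4691·√10 / √(1−0.220055) = 1.483424 / 0.883145 = 1.680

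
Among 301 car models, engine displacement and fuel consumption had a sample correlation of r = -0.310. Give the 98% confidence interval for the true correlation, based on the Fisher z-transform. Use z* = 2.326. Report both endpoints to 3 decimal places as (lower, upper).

z_r = atanh(-0.310) = -0.320545;  SE = 1/√(n−3) = 1/√298 = 0.057928
z-limits: -0.320545 ± 2.326·0.057928 = -0.320545 ± 0.134741 = [-0.455286, -0.185804]
ρ-limits: (tanh -0.455286, tanh -0.185804) = (-0.426, -0.184)

(-0.426, -0.184)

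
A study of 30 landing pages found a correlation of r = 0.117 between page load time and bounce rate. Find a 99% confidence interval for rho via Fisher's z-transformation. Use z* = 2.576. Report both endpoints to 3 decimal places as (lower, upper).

(-0.361, 0.546)

Fisher z: z_r = atanh(r) = ½·ln((1+0.117)/(1−0.117)) = 0.117538
SE(z) = 1/√(n−3) = 1/√27 = 0.192450
99% ⇒ z* = 2.576; margin = 2.576·0.192450 = 0.495751
CI on z-scale: (-0.378213, 0.613289)
Back-transform: tanh(-0.378213) = -0.361155, tanh(0.613289) = 0.546438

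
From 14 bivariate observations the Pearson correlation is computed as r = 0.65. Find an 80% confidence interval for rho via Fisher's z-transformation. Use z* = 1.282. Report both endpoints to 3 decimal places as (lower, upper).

(0.370, 0.822)

Fisher z: z_r = atanh(r) = ½·ln((1+0.65)/(1−0.65)) = 0.775299
SE(z) = 1/√(n−3) = 1/√11 = 0.301511
80% ⇒ z* = 1.282; margin = 1.282·0.301511 = 0.386537
CI on z-scale: (0.388762, 1.161836)
Back-transform: tanh(0.388762) = 0.370292, tanh(1.161836) = 0.821637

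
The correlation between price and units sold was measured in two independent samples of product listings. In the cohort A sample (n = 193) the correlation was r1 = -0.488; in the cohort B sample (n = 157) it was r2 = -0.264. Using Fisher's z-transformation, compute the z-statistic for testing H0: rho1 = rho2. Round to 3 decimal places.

-2.426

Fisher z-transforms: z1 = atanh(-0.488) = -0.533432, z2 = atanh(-0.264) = -0.270403; difference d = -0.263029
Var(d) = 1/190 + 1/154 = 0.0052632 + 0.0064935 = 0.0117567
z = d/√Var(d) = -0.263029 / √0.0117567 = -0.263029 / 0.108428 = -2.426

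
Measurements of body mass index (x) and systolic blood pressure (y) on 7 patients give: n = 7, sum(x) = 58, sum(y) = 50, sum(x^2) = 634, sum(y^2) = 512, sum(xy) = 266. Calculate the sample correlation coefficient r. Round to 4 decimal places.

S_xy = nΣxy − ΣxΣy = 7·266 − 58·50 = 1862 − 2900 = -1038
S_xx = nΣx² − (Σx)² = 7·634 − 58² = 4438 − 3364 = 1074
S_yy = nΣy² − (Σy)² = 7·512 − 50² = 3584 − 2500 = 1084
r = S_xy / √(S_xx·S_yy) = -1038 / √(1074·1084) = -1038 / √1164216 = -1038 / 1078.9884 = -0.9620

-0.9620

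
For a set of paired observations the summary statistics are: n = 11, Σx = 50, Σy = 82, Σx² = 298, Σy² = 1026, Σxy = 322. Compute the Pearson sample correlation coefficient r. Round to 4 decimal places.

-0.2962

S_xy = nΣxy − ΣxΣy = 11·322 − 50·82 = 3542 − 4100 = -558
S_xx = nΣx² − (Σx)² = 11·298 − 50² = 3278 − 2500 = 778
S_yy = nΣy² − (Σy)² = 11·1026 − 82² = 11286 − 6724 = 4562
r = S_xy / √(S_xx·S_yy) = -558 / √(778·4562) = -558 / √3549236 = -558 / 1883.9416 = -0.2962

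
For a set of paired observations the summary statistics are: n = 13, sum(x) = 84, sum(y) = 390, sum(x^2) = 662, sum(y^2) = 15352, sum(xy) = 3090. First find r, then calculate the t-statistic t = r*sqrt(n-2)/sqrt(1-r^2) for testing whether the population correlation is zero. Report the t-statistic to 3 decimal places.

S_xy = nΣxy − ΣxΣy = 13·3090 − 84·390 = 40170 − 32760 = 7410
S_xx = nΣx² − (Σx)² = 13·662 − 84² = 8606 − 7056 = 1550
S_yy = nΣy² − (Σy)² = 13·15352 − 390² = 199576 − 152100 = 47476
r = S_xy / √(S_xx·S_yy) = 7410 / √(1550·47476) = 7410 / √73587800 = 7410 / 8578.3332 = 0.8638
t = r·√(n−2)/√(1−r²) = 0.8638·√11 / √(1−0.746150) = 2.864900 / 0.503835 = 5.686

5.686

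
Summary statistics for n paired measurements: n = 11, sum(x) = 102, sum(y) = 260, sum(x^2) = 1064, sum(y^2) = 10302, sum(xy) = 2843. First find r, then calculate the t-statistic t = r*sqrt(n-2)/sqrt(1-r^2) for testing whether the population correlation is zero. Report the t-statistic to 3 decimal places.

Numerator: nΣxy − (Σx)(Σy) = 11·2843 − (102)(260) = 4753
Denominator: √[(nΣx²−(Σx)²)(nΣy²−(Σy)²)]
  nΣx²−(Σx)² = 11·1064 − 10404 = 1300;  nΣy²−(Σy)² = 11·10302 − 67600 = 45722
  √(1300·45722) = √59438600 = 7709.6433
r = 4753 / 7709.6433 = 0.6165
t = r·√(n−2)/√(1−r²) = 0.6165·√9 / √(1−0.380072) = 1.849500 / 0.787355 = 2.349

2.349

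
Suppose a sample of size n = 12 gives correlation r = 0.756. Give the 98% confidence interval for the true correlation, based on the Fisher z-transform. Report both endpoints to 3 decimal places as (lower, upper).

(0.208, 0.943)

z_r = atanh(0.756) = 0.986813;  SE = 1/√(n−3) = 1/√9 = 0.333333
z-limits: 0.986813 ± 2.326·0.333333 = 0.986813 ± 0.775333 = [0.211480, 1.762146]
ρ-limits: (tanh 0.211480, tanh 1.762146) = (0.208, 0.943)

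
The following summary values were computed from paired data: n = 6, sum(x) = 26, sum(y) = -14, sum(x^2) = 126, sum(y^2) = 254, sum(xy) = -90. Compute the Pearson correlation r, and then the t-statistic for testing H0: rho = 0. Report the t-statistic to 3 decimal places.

-1.283

S_xy = nΣxy − ΣxΣy = 6·(-90) − 26·(-14) = -540 − (-364) = -176
S_xx = nΣx² − (Σx)² = 6·126 − 26² = 756 − 676 = 80
S_yy = nΣy² − (Σy)² = 6·254 − (-14)² = 1524 − 196 = 1328
r = S_xy / √(S_xx·S_yy) = -176 / √(80·1328) = -176 / √106240 = -176 / 325.9448 = -0.5400
t = r·√(n−2)/√(1−r²) = -0.5400·√4 / √(1−0.291600) = -1.080000 / 0.841665 = -1.283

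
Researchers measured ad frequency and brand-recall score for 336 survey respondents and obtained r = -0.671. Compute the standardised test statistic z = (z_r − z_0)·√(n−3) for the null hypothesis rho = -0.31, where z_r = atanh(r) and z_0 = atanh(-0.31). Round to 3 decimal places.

-8.978

z_r = atanh(-0.671) = -0.812560,  z_0 = atanh(-0.31) = -0.320545
SE = 1/√(n−3) = 1/√333 = 0.054800
z = (z_r − z_0)/SE = (-0.812560 − (-0.320545)) / 0.054800 = -0.492015 / 0.054800 = -8.978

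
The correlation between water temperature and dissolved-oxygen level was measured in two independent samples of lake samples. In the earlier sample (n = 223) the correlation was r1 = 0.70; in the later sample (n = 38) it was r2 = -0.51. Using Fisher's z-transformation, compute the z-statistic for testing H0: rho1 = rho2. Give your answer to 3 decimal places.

Fisher z-transforms: z1 = atanh(0.70) = 0.867301, z2 = atanh(-0.51) = -0.562730; difference d = 1.430031
Var(d) = 1/220 + 1/35 = 0.0045455 + 0.0285714 = 0.0331169
z = d/√Var(d) = 1.430031 / √0.0331169 = 1.430031 / 0.181980 = 7.858

7.858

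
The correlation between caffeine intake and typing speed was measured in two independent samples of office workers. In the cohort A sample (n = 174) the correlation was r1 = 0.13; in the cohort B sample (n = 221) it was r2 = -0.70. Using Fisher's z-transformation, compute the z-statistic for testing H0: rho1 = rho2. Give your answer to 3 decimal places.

9.770

z1 = atanh(0.13) = 0.130740,  z2 = atanh(-0.70) = -0.867301
SE = √(1/(n1−3) + 1/(n2−3)) = √(1/171 + 1/218) = √(0.0058480 + 0.0045872) = √0.0104352 = 0.102153
z = (z1 − z2)/SE = (0.130740 − (-0.867301)) / 0.102153 = 0.998041 / 0.102153 = 9.770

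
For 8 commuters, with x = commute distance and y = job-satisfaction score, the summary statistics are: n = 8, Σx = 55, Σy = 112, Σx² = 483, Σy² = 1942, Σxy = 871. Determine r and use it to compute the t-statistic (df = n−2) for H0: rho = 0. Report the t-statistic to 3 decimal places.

S_xy = nΣxy − ΣxΣy = 8·871 − 55·112 = 6968 − 6160 = 808
S_xx = nΣx² − (Σx)² = 8·483 − 55² = 3864 − 3025 = 839
S_yy = nΣy² − (Σy)² = 8·1942 − 112² = 15536 − 12544 = 2992
r = S_xy / √(S_xx·S_yy) = 808 / √(839·2992) = 808 / √2510288 = 808 / 1584.3888 = 0.5100
t = r·√(n−2)/√(1−r²) = 0.5100·√6 / √(1−0.260100) = 1.249240 / 0.860174 = 1.452

1.452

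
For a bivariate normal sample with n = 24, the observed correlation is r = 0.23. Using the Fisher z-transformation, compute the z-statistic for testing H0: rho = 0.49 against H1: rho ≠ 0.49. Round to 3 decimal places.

z_r = atanh(0.23) = 0.234189,  z_0 = atanh(0.49) = 0.536060
SE = 1/√(n−3) = 1/√21 = 0.218218
z = (z_r − z_0)/SE = (0.234189 − 0.536060) / 0.218218 = -0.301871 / 0.218218 = -1.383

-1.383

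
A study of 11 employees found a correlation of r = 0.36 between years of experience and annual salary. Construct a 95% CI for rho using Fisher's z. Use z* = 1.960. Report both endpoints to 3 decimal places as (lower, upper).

(-0.306, 0.789)

z_r = atanh(0.36) = 0.376886;  SE = 1/√(n−3) = 1/√8 = 0.353553
z-limits: 0.376886 ± 1.960·0.353553 = 0.376886 ± 0.692964 = [-0.316078, 1.069850]
ρ-limits: (tanh -0.316078, tanh 1.069850) = (-0.306, 0.789)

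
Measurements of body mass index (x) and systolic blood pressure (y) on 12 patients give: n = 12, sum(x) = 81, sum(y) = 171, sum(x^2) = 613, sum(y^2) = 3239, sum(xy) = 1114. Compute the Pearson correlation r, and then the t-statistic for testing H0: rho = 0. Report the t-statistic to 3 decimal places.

-0.561

S_xy = nΣxy − ΣxΣy = 12·1114 − 81·171 = 13368 − 13851 = -483
S_xx = nΣx² − (Σx)² = 12·613 − 81² = 7356 − 6561 = 795
S_yy = nΣy² − (Σy)² = 12·3239 − 171² = 38868 − 29241 = 9627
r = S_xy / √(S_xx·S_yy) = -483 / √(795·9627) = -483 / √7653465 = -483 / 2766.4897 = -0.1746
t = r·√(n−2)/√(1−r²) = -0.1746·√10 / √(1−0.030485) = -0.552134 / 0.984640 = -0.561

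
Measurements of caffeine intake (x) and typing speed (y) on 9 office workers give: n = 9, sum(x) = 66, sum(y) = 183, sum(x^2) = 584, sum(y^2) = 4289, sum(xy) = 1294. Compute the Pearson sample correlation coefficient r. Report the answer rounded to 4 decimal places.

-0.2014

S_xy = nΣxy − ΣxΣy = 9·1294 − 66·183 = 11646 − 12078 = -432
S_xx = nΣx² − (Σx)² = 9·584 − 66² = 5256 − 4356 = 900
S_yy = nΣy² − (Σy)² = 9·4289 − 183² = 38601 − 33489 = 5112
r = S_xy / √(S_xx·S_yy) = -432 / √(900·5112) = -432 / √4600800 = -432 / 2144.9476 = -0.2014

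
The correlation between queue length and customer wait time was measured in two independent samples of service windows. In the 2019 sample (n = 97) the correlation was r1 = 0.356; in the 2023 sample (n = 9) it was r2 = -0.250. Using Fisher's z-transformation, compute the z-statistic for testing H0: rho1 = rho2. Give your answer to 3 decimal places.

Fisher z-transforms: z1 = atanh(0.356) = 0.372298, z2 = atanh(-0.250) = -0.255413; difference d = 0.627711
Var(d) = 1/94 + 1/6 = 0.0106383 + 0.1666667 = 0.1773050
z = d/√Var(d) = 0.627711 / √0.1773050 = 0.627711 / 0.421076 = 1.491

1.491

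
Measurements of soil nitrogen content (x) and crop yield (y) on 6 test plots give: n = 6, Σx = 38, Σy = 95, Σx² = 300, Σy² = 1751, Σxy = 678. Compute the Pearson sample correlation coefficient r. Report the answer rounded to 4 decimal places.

S_xy = nΣxy − ΣxΣy = 6·678 − 38·95 = 4068 − 3610 = 458
S_xx = nΣx² − (Σx)² = 6·300 − 38² = 1800 − 1444 = 356
S_yy = nΣy² − (Σy)² = 6·1751 − 95² = 10506 − 9025 = 1481
r = S_xy / √(S_xx·S_yy) = 458 / √(356·1481) = 458 / √527236 = 458 / 726.1102 = 0.6308

0.6308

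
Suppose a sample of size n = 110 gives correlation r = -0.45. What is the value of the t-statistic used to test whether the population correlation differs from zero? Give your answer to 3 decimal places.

-5.237

t = r·√(n−2) / √(1−r²) with r = -0.45, n = 110
  = -0.45·√108 / √(1 − 0.2025)
  = -0.45·10.392305 / 0.893029
  = -4.676537 / 0.893029 = -5.237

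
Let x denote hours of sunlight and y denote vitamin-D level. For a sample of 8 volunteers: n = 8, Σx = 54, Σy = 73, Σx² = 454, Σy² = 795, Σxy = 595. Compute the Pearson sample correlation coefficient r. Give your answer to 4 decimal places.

Numerator: nΣxy − (Σx)(Σy) = 8·595 − (54)(73) = 818
Denominator: √[(nΣx²−(Σx)²)(nΣy²−(Σy)²)]
  nΣx²−(Σx)² = 8·454 − 2916 = 716;  nΣy²−(Σy)² = 8·795 − 5329 = 1031
  √(716·1031) = √738196 = 859.1833
r = 818 / 859.1833 = 0.9521

0.9521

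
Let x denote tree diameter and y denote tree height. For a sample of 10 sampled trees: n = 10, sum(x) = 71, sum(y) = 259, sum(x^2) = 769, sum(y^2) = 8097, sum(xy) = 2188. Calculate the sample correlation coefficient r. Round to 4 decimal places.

0.5755

S_xy = nΣxy − ΣxΣy = 10·2188 − 71·259 = 21880 − 18389 = 3491
S_xx = nΣx² − (Σx)² = 10·769 − 71² = 7690 − 5041 = 2649
S_yy = nΣy² − (Σy)² = 10·8097 − 259² = 80970 − 67081 = 13889
r = S_xy / √(S_xx·S_yy) = 3491 / √(2649·13889) = 3491 / √36791961 = 3491 / 6065.6377 = 0.5755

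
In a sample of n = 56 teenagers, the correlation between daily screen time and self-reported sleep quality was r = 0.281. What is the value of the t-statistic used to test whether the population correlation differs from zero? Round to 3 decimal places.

t = r·√(n−2) / √(1−r²) with r = 0.281, n = 56
  = 0.281·√54 / √(1 − 0.078961)
  = 0.281·7.348469 / 0.959708
  = 2.064920 / 0.959708 = 2.152

2.152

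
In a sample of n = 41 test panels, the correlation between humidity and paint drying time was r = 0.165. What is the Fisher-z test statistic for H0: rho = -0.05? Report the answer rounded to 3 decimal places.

Fisher z: atanh(0.165) = 0.166522, atanh(-0.05) = -0.050042
z = (z_r − z_0)·√(n−3) = (0.166522 − (-0.050042))·√38 = 0.216564 · 6.164414 = 1.335

1.335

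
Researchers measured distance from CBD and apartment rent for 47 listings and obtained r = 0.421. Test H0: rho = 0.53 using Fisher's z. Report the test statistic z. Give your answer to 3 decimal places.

z_r = atanh(0.421) = 0.448907,  z_0 = atanh(0.53) = 0.590145
SE = 1/√(n−3) = 1/√44 = 0.150756
z = (z_r − z_0)/SE = (0.448907 − 0.590145) / 0.150756 = -0.141238 / 0.150756 = -0.937

-0.937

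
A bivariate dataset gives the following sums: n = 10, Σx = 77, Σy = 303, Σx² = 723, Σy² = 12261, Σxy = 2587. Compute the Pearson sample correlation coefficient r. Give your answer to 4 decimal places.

0.4011

S_xy = nΣxy − ΣxΣy = 10·2587 − 77·303 = 25870 − 23331 = 2539
S_xx = nΣx² − (Σx)² = 10·723 − 77² = 7230 − 5929 = 1301
S_yy = nΣy² − (Σy)² = 10·12261 − 303² = 122610 − 91809 = 30801
r = S_xy / √(S_xx·S_yy) = 2539 / √(1301·30801) = 2539 / √40072101 = 2539 / 6330.2528 = 0.4011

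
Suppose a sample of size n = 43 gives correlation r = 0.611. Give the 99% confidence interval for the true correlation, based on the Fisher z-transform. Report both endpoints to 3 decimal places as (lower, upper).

(0.294, 0.807)

z_r = atanh(0.611) = 0.710516;  SE = 1/√(n−3) = 1/√40 = 0.158114
z-limits: 0.710516 ± 2.576·0.158114 = 0.710516 ± 0.407302 = [0.303214, 1.117818]
ρ-limits: (tanh 0.303214, tanh 1.117818) = (0.294, 0.807)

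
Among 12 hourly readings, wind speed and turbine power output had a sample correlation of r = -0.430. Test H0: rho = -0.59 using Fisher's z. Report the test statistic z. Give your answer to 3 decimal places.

z_r = atanh(-0.430) = -0.459897,  z_0 = atanh(-0.59) = -0.677666
SE = 1/√(n−3) = 1/√9 = 0.333333
z = (z_r − z_0)/SE = (-0.459897 − (-0.677666)) / 0.333333 = 0.217769 / 0.333333 = 0.653

0.653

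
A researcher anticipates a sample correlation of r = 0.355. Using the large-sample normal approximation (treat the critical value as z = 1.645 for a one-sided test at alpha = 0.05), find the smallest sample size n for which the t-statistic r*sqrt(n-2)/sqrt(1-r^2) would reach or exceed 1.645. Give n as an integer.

r√(n−2)/√(1−r²) ≥ 1.645  ⇔  n−2 ≥ (1.645)²·(1−r²)/r²
(1−r²)/r² = (1−0.126025)/0.126025 = 6.9349
n ≥ 2 + 2.706025·6.9349 = 2 + 18.7660 = 20.7660
⌈20.7660⌉ = 21

21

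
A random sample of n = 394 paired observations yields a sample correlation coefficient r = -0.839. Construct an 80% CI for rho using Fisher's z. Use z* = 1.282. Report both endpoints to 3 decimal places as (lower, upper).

(-0.857, -0.819)

z_r = atanh(-0.839) = -1.217786;  SE = 1/√(n−3) = 1/√391 = 0.050572
z-limits: -1.217786 ± 1.282·0.050572 = -1.217786 ± 0.064833 = [-1.282619, -1.152953]
ρ-limits: (tanh -1.282619, tanh -1.152953) = (-0.857, -0.819)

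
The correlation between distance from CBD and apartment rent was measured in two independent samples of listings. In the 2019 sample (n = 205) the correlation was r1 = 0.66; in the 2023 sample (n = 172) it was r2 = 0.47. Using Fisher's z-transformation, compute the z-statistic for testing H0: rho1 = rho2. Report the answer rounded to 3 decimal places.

z1 = atanh(0.66) = 0.792814,  z2 = atanh(0.47) = 0.510070
SE = √(1/(n1−3) + 1/(n2−3)) = √(1/202 + 1/169) = √(0.0049505 + 0.0059172) = √0.0108677 = 0.104248
z = (z1 − z2)/SE = (0.792814 − 0.510070) / 0.104248 = 0.282744 / 0.104248 = 2.712

2.712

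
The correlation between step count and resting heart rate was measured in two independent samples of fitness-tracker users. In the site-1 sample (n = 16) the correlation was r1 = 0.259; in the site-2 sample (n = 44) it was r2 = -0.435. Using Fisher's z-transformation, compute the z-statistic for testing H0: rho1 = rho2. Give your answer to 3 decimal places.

2.297

z1 = atanh(0.259) = 0.265036,  z2 = atanh(-0.435) = -0.466047
SE = √(1/(n1−3) + 1/(n2−3)) = √(1/13 + 1/41) = √(0.0769231 + 0.0243902) = √0.1013133 = 0.318298
z = (z1 − z2)/SE = (0.265036 − (-0.466047)) / 0.318298 = 0.731083 / 0.318298 = 2.297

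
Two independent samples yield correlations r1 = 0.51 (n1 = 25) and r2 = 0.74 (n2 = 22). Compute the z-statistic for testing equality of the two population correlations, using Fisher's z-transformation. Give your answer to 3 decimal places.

z1 = atanh(0.51) = 0.562730,  z2 = atanh(0.74) = 0.950479
SE = √(1/(n1−3) + 1/(n2−3)) = √(1/22 + 1/19) = √(0.0454545 + 0.0526316) = √0.0980861 = 0.313187
z = (z1 − z2)/SE = (0.562730 − 0.950479) / 0.313187 = -0.387749 / 0.313187 = -1.238

-1.238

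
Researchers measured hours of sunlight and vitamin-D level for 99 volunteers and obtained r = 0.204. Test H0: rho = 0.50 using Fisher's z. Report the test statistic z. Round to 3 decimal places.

Fisher z: atanh(0.204) = 0.206903, atanh(0.50) = 0.549306
z = (z_r − z_0)·√(n−3) = (0.206903 − 0.549306)·√96 = -0.342403 · 9.797959 = -3.355

-3.355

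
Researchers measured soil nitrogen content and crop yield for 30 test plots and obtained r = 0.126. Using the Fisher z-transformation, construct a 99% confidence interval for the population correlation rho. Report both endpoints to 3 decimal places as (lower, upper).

Fisher z: z_r = atanh(r) = ½·ln((1+0.126)/(1−0.126)) = 0.126673
SE(z) = 1/√(n−3) = 1/√27 = 0.192450
99% ⇒ z* = 2.576; margin = 2.576·0.192450 = 0.495751
CI on z-scale: (-0.369078, 0.622424)
Back-transform: tanh(-0.369078) = -0.353185, tanh(0.622424) = 0.552814

(-0.353, 0.553)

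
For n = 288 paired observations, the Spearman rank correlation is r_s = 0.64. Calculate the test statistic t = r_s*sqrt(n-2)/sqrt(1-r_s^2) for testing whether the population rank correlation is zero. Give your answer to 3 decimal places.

1 − r_s² = 1 − 0.4096 = 0.5904;  √(1−r_s²) = 0.768375
√(n−2) = √286 = 16.911535
t = r_s·√(n−2)/√(1−r_s²) = 0.64 · 16.911535 / 0.768375 = 14.086

14.086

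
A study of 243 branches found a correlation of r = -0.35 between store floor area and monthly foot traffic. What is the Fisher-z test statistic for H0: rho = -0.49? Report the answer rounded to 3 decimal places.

2.643

Fisher z: atanh(-0.35) = -0.365444, atanh(-0.49) = -0.536060
z = (z_r − z_0)·√(n−3) = (-0.365444 − (-0.536060))·√240 = 0.170616 · 15.491933 = 2.643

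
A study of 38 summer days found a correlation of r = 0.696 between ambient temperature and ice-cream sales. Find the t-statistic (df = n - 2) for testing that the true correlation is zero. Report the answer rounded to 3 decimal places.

5.816

1 − r² = 1 − 0.484416 = 0.515584;  √(1−r²) = 0.718042
√(n−2) = √36 = 6.000000
t = r·√(n−2)/√(1−r²) = 0.696 · 6.000000 / 0.718042 = 5.816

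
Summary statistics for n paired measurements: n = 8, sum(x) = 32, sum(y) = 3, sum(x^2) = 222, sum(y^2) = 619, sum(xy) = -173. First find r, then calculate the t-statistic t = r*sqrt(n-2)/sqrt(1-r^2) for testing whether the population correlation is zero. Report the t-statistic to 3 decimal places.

-2.934

S_xy = nΣxy − ΣxΣy = 8·(-173) − 32·3 = -1384 − 96 = -1480
S_xx = nΣx² − (Σx)² = 8·222 − 32² = 1776 − 1024 = 752
S_yy = nΣy² − (Σy)² = 8·619 − 3² = 4952 − 9 = 4943
r = S_xy / √(S_xx·S_yy) = -1480 / √(752·4943) = -1480 / √3717136 = -1480 / 1927.9876 = -0.7676
t = r·√(n−2)/√(1−r²) = -0.7676·√6 / √(1−0.589210) = -1.880228 / 0.640929 = -2.934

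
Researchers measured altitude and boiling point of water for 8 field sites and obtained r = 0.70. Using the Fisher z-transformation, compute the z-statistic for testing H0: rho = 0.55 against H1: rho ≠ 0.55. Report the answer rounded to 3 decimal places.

0.557

z_r = atanh(0.70) = 0.867301,  z_0 = atanh(0.55) = 0.618381
SE = 1/√(n−3) = 1/√5 = 0.447214
z = (z_r − z_0)/SE = (0.867301 − 0.618381) / 0.447214 = 0.248920 / 0.447214 = 0.557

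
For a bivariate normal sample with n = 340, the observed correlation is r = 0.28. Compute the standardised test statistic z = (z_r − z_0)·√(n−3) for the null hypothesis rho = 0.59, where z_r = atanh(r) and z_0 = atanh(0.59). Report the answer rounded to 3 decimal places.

Fisher z: atanh(0.28) = 0.287682, atanh(0.59) = 0.677666
z = (z_r − z_0)·√(n−3) = (0.287682 − 0.677666)·√337 = -0.389984 · 18.357560 = -7.159

-7.159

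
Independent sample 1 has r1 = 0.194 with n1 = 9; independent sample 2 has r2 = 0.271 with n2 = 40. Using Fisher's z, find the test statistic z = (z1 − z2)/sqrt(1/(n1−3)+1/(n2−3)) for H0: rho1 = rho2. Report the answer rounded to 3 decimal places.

Fisher z-transforms: z1 = atanh(0.194) = 0.196490, z2 = atanh(0.271) = 0.277943; difference d = -0.081453
Var(d) = 1/6 + 1/37 = 0.1666667 + 0.0270270 = 0.1936937
z = d/√Var(d) = -0.081453 / √0.1936937 = -0.081453 / 0.440106 = -0.185

-0.185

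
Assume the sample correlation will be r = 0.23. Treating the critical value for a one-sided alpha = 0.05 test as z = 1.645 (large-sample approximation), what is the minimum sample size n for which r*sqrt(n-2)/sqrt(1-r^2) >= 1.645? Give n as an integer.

51

r√(n−2)/√(1−r²) ≥ 1.645  ⇔  n−2 ≥ (1.645)²·(1−r²)/r²
(1−r²)/r² = (1−0.0529)/0.0529 = 17.9036
n ≥ 2 + 2.706025·17.9036 = 2 + 48.4476 = 50.4476
⌈50.4476⌉ = 51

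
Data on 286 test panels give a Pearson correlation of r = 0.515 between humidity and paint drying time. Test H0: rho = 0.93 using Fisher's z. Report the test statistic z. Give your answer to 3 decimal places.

z_r = atanh(0.515) = 0.569511,  z_0 = atanh(0.93) = 1.658390
SE = 1/√(n−3) = 1/√283 = 0.059444
z = (z_r − z_0)/SE = (0.569511 − 1.658390) / 0.059444 = -1.088879 / 0.059444 = -18.318

-18.318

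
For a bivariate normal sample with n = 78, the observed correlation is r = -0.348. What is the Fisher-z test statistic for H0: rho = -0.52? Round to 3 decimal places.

1.846

Fisher z: atanh(-0.348) = -0.363166, atanh(-0.52) = -0.576340
z = (z_r − z_0)·√(n−3) = (-0.363166 − (-0.576340))·√75 = 0.213174 · 8.660254 = 1.846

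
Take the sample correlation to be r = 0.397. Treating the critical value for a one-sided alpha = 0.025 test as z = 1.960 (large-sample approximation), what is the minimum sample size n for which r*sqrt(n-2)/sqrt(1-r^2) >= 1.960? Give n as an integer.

r√(n−2)/√(1−r²) ≥ 1.960  ⇔  n−2 ≥ (1.960)²·(1−r²)/r²
(1−r²)/r² = (1−0.157609)/0.157609 = 5.3448
n ≥ 2 + 3.8416·5.3448 = 2 + 20.5326 = 22.5326
⌈22.5326⌉ = 23

23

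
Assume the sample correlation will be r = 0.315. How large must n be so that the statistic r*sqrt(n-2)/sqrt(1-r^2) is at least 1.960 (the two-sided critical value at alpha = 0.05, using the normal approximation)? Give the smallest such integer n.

37

r√(n−2)/√(1−r²) ≥ 1.960  ⇔  n−2 ≥ (1.960)²·(1−r²)/r²
(1−r²)/r² = (1−0.099225)/0.099225 = 9.0781
n ≥ 2 + 3.8416·9.0781 = 2 + 34.8744 = 36.8744
⌈36.8744⌉ = 37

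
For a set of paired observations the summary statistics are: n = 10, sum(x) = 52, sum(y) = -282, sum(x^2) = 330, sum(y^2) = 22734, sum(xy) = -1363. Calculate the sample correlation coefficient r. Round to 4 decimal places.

Numerator: nΣxy − (Σx)(Σy) = 10·(-1363) − (52)(-282) = 1034
Denominator: √[(nΣx²−(Σx)²)(nΣy²−(Σy)²)]
  nΣx²−(Σx)² = 10·330 − 2704 = 596;  nΣy²−(Σy)² = 10·22734 − 79524 = 147816
  √(596·147816) = √88098336 = 9386.0714
r = 1034 / 9386.0714 = 0.1102

0.1102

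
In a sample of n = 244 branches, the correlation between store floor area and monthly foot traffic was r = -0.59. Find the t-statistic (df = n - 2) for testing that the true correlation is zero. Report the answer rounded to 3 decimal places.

1 − r² = 1 − 0.3481 = 0.6519;  √(1−r²) = 0.807403
√(n−2) = √242 = 15.556349
t = r·√(n−2)/√(1−r²) = -0.59 · 15.556349 / 0.807403 = -11.368

-11.368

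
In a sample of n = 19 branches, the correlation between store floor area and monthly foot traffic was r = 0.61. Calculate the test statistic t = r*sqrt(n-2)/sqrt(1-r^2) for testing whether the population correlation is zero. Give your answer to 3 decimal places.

3.174

1 − r² = 1 − 0.3721 = 0.6279;  √(1−r²) = 0.792401
√(n−2) = √17 = 4.123106
t = r·√(n−2)/√(1−r²) = 0.61 · 4.123106 / 0.792401 = 3.174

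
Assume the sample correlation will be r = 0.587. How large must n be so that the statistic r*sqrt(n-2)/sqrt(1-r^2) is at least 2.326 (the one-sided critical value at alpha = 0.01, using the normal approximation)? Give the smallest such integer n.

13

Need r·√(n−2)/√(1−r²) ≥ 2.326
√(n−2) ≥ 2.326·√(1−0.344569) / 0.587 = 2.326·0.809587 / 0.587 = 3.2080
n−2 ≥ 10.2913  ⇒  n ≥ 12.2913
Smallest integer n = 13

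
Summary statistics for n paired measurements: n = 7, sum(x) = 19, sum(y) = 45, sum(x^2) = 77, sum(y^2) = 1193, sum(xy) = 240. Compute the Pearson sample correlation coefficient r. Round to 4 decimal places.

0.7775

S_xy = nΣxy − ΣxΣy = 7·240 − 19·45 = 1680 − 855 = 825
S_xx = nΣx² − (Σx)² = 7·77 − 19² = 539 − 361 = 178
S_yy = nΣy² − (Σy)² = 7·1193 − 45² = 8351 − 2025 = 6326
r = S_xy / √(S_xx·S_yy) = 825 / √(178·6326) = 825 / √1126028 = 825 / 1061.1447 = 0.7775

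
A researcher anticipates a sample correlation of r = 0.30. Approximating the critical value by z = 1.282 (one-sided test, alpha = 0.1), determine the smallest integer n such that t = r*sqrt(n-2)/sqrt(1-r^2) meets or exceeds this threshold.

19

Need r·√(n−2)/√(1−r²) ≥ 1.282
√(n−2) ≥ 1.282·√(1−0.0900) / 0.30 = 1.282·0.953939 / 0.30 = 4.0765
n−2 ≥ 16.6179  ⇒  n ≥ 18.6179
Smallest integer n = 19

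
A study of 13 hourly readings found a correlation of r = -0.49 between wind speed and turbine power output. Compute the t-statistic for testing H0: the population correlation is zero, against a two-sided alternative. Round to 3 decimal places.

1 − r² = 1 − 0.2401 = 0.7599;  √(1−r²) = 0.871722
√(n−2) = √11 = 3.316625
t = r·√(n−2)/√(1−r²) = -0.49 · 3.316625 / 0.871722 = -1.864

-1.864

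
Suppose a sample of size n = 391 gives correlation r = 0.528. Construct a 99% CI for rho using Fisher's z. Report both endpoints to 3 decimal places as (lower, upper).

(0.427, 0.616)

Fisher z: z_r = atanh(r) = ½·ln((1+0.528)/(1−0.528)) = 0.587368
SE(z) = 1/√(n−3) = 1/√388 = 0.050767
99% ⇒ z* = 2.576; margin = 2.576·0.050767 = 0.130776
CI on z-scale: (0.456592, 0.718144)
Back-transform: tanh(0.456592) = 0.427303, tanh(0.718144) = 0.615758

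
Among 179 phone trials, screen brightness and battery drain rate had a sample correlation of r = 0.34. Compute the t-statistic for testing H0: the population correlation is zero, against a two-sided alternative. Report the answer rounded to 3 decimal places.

4.810

1 − r² = 1 − 0.1156 = 0.8844;  √(1−r²) = 0.940425
√(n−2) = √177 = 13.304135
t = r·√(n−2)/√(1−r²) = 0.34 · 13.304135 / 0.940425 = 4.810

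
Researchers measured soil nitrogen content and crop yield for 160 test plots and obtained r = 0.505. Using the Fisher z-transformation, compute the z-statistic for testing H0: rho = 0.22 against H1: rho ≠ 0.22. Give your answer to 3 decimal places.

z_r = atanh(0.505) = 0.555995,  z_0 = atanh(0.22) = 0.223656
SE = 1/√(n−3) = 1/√157 = 0.079809
z = (z_r − z_0)/SE = (0.555995 − 0.223656) / 0.079809 = 0.332339 / 0.079809 = 4.164

4.164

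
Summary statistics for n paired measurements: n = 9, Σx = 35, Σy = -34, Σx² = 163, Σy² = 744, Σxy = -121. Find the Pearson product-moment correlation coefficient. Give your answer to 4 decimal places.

Numerator: nΣxy − (Σx)(Σy) = 9·(-121) − (35)(-34) = 101
Denominator: √[(nΣx²−(Σx)²)(nΣy²−(Σy)²)]
  nΣx²−(Σx)² = 9·163 − 1225 = 242;  nΣy²−(Σy)² = 9·744 − 1156 = 5540
  √(242·5540) = √1340680 = 1157.8774
r = 101 / 1157.8774 = 0.0872

0.0872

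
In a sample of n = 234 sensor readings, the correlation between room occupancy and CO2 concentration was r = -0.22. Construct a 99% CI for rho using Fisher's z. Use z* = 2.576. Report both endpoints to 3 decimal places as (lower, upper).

(-0.374, -0.054)

Fisher z: z_r = atanh(r) = ½·ln((1+(-0.22))/(1−(-0.22))) = -0.223656
SE(z) = 1/√(n−3) = 1/√231 = 0.065795
99% ⇒ z* = 2.576; margin = 2.576·0.065795 = 0.169488
CI on z-scale: (-0.393144, -0.054168)
Back-transform: tanh(-0.393144) = -0.374067, tanh(-0.054168) = -0.054115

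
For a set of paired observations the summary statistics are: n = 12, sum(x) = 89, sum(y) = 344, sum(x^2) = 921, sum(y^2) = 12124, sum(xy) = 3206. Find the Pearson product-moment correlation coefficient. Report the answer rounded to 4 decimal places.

S_xy = nΣxy − ΣxΣy = 12·3206 − 89·344 = 38472 − 30616 = 7856
S_xx = nΣx² − (Σx)² = 12·921 − 89² = 11052 − 7921 = 3131
S_yy = nΣy² − (Σy)² = 12·12124 − 344² = 145488 − 118336 = 27152
r = S_xy / √(S_xx·S_yy) = 7856 / √(3131·27152) = 7856 / √85012912 = 7856 / 9220.2447 = 0.8520

0.8520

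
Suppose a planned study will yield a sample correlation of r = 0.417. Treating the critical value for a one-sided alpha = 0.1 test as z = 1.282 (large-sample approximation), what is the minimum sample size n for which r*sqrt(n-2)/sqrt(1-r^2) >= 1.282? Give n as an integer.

10

Need r·√(n−2)/√(1−r²) ≥ 1.282
√(n−2) ≥ 1.282·√(1−0.173889) / 0.417 = 1.282·0.908906 / 0.417 = 2.7943
n−2 ≥ 7.8081  ⇒  n ≥ 9.8081
Smallest integer n = 10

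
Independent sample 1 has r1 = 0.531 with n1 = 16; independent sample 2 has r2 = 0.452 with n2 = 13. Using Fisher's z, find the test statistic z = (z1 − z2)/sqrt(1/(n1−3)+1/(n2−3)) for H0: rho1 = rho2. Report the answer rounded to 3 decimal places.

z1 = atanh(0.531) = 0.591537,  z2 = atanh(0.452) = 0.487211
SE = √(1/(n1−3) + 1/(n2−3)) = √(1/13 + 1/10) = √(0.0769231 + 0.1000000) = √0.1769231 = 0.420622
z = (z1 − z2)/SE = (0.591537 − 0.487211) / 0.420622 = 0.104326 / 0.420622 = 0.248

0.248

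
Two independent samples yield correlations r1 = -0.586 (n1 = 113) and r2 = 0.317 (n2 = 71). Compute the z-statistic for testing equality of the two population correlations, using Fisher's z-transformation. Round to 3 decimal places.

-6.482

Fisher z-transforms: z1 = atanh(-0.586) = -0.671552, z2 = atanh(0.317) = 0.328308; difference d = -0.999860
Var(d) = 1/110 + 1/68 = 0.0090909 + 0.0147059 = 0.0237968
z = d/√Var(d) = -0.999860 / √0.0237968 = -0.999860 / 0.154262 = -6.482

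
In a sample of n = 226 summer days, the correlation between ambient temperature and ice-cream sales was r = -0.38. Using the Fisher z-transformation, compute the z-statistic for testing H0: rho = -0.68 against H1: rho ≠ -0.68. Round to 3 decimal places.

Fisher z: atanh(-0.38) = -0.400060, atanh(-0.68) = -0.829114
z = (z_r − z_0)·√(n−3) = (-0.400060 − (-0.829114))·√223 = 0.429054 · 14.933185 = 6.407

6.407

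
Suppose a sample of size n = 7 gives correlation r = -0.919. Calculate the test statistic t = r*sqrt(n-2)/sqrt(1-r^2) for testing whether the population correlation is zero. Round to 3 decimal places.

-5.212

1 − r² = 1 − 0.844561 = 0.155439;  √(1−r²) = 0.394258
√(n−2) = √5 = 2.236068
t = r·√(n−2)/√(1−r²) = -0.919 · 2.236068 / 0.394258 = -5.212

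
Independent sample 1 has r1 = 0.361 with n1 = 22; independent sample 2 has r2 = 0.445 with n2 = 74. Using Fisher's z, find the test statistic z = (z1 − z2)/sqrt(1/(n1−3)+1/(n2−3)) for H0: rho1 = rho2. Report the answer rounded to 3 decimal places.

-0.389

z1 = atanh(0.361) = 0.378035,  z2 = atanh(0.445) = 0.478448
SE = √(1/(n1−3) + 1/(n2−3)) = √(1/19 + 1/71) = √(0.0526316 + 0.0140845) = √0.0667161 = 0.258295
z = (z1 − z2)/SE = (0.378035 − 0.478448) / 0.258295 = -0.100413 / 0.258295 = -0.389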